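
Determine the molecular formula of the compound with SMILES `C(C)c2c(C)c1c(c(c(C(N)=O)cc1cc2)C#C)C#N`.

Heavy atoms from the SMILES: 17 C, 2 N, 1 O.
Implicit hydrogens by atom environment:
  7 × C (aromatic): no H
  3 × C (aromatic): 1 H each → 3
  3 × C: no H
  2 × C: 3 H each → 6
  1 × C: 2 H
  1 × C: 1 H
  1 × N: 2 H
  1 × N: no H
  1 × O: no H
  Total hydrogens = 14.
Molecular formula: C17H14N2O

C17H14N2O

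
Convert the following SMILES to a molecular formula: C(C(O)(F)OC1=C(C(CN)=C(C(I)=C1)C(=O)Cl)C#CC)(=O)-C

C14H12ClFINO4

Heavy atoms from the SMILES: 14 C, 1 Cl, 1 F, 1 I, 1 N, 4 O.
Implicit hydrogens by atom environment:
  5 × C (aromatic): no H
  5 × C: no H
  3 × O: no H
  2 × C: 3 H each → 6
  1 × C: 2 H
  1 × C (aromatic): 1 H
  1 × Cl: no H
  1 × F: no H
  1 × I: no H
  1 × N: 2 H
  1 × O: 1 H
  Total hydrogens = 12.
Molecular formula: C14H12ClFINO4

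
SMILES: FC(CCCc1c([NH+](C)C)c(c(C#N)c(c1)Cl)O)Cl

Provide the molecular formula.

C13H16Cl2FN2O+

Heavy atoms from the SMILES: 13 C, 2 Cl, 1 F, 2 N, 1 O.
Implicit hydrogens by atom environment:
  5 × C (aromatic): no H
  3 × C: 2 H each → 6
  2 × C: 3 H each → 6
  2 × Cl: no H
  1 × C (aromatic): 1 H
  1 × C: 1 H
  1 × C: no H
  1 × F: no H
  1 × N (charge +1): 1 H
  1 × N: no H
  1 × O: 1 H
  Total hydrogens = 16.
Net charge +1.
Molecular formula: C13H16Cl2FN2O+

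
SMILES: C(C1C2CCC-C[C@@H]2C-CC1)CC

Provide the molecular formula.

C13H24

Heavy atoms from the SMILES: 13 C.
Implicit hydrogens by atom environment:
  9 × C: 2 H each → 18
  3 × C: 1 H each → 3
  1 × C: 3 H
  Total hydrogens = 24.
Molecular formula: C13H24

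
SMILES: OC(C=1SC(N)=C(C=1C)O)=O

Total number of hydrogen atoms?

7

Hydrogens are implicit in SMILES; fill each atom to its normal valence:
  4 × C (aromatic): no H
  2 × O: 1 H each → 2
  1 × C: 3 H
  1 × C: no H
  1 × N: 2 H
  1 × O: no H
  1 × S (aromatic): no H
  Total hydrogens = 7.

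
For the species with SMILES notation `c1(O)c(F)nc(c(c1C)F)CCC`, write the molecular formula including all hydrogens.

C9H11F2NO

Heavy atoms from the SMILES: 9 C, 2 F, 1 N, 1 O.
Implicit hydrogens by atom environment:
  5 × C (aromatic): no H
  2 × C: 3 H each → 6
  2 × C: 2 H each → 4
  2 × F: no H
  1 × N (aromatic): no H
  1 × O: 1 H
  Total hydrogens = 11.
Molecular formula: C9H11F2NO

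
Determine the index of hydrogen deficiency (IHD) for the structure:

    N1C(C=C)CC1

2

Molecular formula from the SMILES: C5H9N.
DoU = (2C + 2 + N − H − X)/2 = (2·5 + 2 + 1 − 9 − 0)/2 = 4/2 = 2.
(Structurally: 1 ring(s) + 1 π bond(s) = 2.)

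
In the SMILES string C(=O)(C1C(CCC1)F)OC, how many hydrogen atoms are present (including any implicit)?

11

Hydrogens are implicit in SMILES; fill each atom to its normal valence:
  3 × C: 2 H each → 6
  2 × C: 1 H each → 2
  2 × O: no H
  1 × C: 3 H
  1 × C: no H
  1 × F: no H
  Total hydrogens = 11.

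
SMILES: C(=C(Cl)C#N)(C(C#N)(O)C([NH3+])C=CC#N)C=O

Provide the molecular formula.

Heavy atoms from the SMILES: 10 C, 1 Cl, 4 N, 2 O.
Implicit hydrogens by atom environment:
  6 × C: no H
  4 × C: 1 H each → 4
  3 × N: no H
  1 × Cl: no H
  1 × N (charge +1): 3 H
  1 × O: 1 H
  1 × O: no H
  Total hydrogens = 8.
Net charge +1.
Molecular formula: C10H8ClN4O2+

C10H8ClN4O2+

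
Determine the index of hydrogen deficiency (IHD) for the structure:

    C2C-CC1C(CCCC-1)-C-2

Molecular formula from the SMILES: C10H18.
DoU = (2C + 2 + N − H − X)/2 = (2·10 + 2 + 0 − 18 − 0)/2 = 4/2 = 2.
(Structurally: 2 ring(s) + 0 π bond(s) = 2.)

2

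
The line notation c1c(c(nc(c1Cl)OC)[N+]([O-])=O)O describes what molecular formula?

Heavy atoms from the SMILES: 6 C, 1 Cl, 2 N, 4 O.
Implicit hydrogens by atom environment:
  4 × C (aromatic): no H
  2 × O: no H
  1 × C: 3 H
  1 × C (aromatic): 1 H
  1 × Cl: no H
  1 × N (aromatic): no H
  1 × N (charge +1): no H
  1 × O: 1 H
  1 × O (charge -1): no H
  Total hydrogens = 5.
Molecular formula: C6H5ClN2O4

C6H5ClN2O4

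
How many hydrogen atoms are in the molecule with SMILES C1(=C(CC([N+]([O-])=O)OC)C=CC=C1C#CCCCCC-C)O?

Hydrogens are implicit in SMILES; fill each atom to its normal valence:
  6 × C: 2 H each → 12
  3 × C (aromatic): 1 H each → 3
  3 × C (aromatic): no H
  2 × C: 3 H each → 6
  2 × C: no H
  2 × O: no H
  1 × C: 1 H
  1 × N (charge +1): no H
  1 × O: 1 H
  1 × O (charge -1): no H
  Total hydrogens = 23.

23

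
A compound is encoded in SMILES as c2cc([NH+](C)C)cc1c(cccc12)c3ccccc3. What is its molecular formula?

C18H18N+

Heavy atoms from the SMILES: 18 C, 1 N.
Implicit hydrogens by atom environment:
  11 × C (aromatic): 1 H each → 11
  5 × C (aromatic): no H
  2 × C: 3 H each → 6
  1 × N (charge +1): 1 H
  Total hydrogens = 18.
Net charge +1.
Molecular formula: C18H18N+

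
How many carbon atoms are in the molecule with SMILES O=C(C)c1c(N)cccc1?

8

The symbol for carbon appears 8 times in the SMILES. Lowercase c denotes aromatic carbon and counts toward C.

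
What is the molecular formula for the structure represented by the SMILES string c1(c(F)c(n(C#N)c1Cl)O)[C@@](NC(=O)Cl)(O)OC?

Heavy atoms from the SMILES: 8 C, 2 Cl, 1 F, 3 N, 4 O.
Implicit hydrogens by atom environment:
  4 × C (aromatic): no H
  3 × C: no H
  2 × Cl: no H
  2 × O: 1 H each → 2
  2 × O: no H
  1 × C: 3 H
  1 × F: no H
  1 × N: 1 H
  1 × N (aromatic): no H
  1 × N: no H
  Total hydrogens = 6.
Molecular formula: C8H6Cl2FN3O4

C8H6Cl2FN3O4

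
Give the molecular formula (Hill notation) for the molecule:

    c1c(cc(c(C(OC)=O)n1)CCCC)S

C11H15NO2S

Heavy atoms from the SMILES: 11 C, 1 N, 2 O, 1 S.
Implicit hydrogens by atom environment:
  3 × C: 2 H each → 6
  3 × C (aromatic): no H
  2 × C: 3 H each → 6
  2 × C (aromatic): 1 H each → 2
  2 × O: no H
  1 × C: no H
  1 × N (aromatic): no H
  1 × S: 1 H
  Total hydrogens = 15.
Molecular formula: C11H15NO2S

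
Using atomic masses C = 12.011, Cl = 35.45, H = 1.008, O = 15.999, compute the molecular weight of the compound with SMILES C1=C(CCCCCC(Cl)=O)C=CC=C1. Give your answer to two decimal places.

Molecular formula: C12H15ClO.
M = 12×12.011 + 1×35.45 + 15×1.008 + 1×15.999 = 210.70 g/mol.

210.70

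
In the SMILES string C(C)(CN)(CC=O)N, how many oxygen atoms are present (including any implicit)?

The symbol for oxygen appears 1 time in the SMILES.

1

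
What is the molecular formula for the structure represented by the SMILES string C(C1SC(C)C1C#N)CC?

C8H13NS

Heavy atoms from the SMILES: 8 C, 1 N, 1 S.
Implicit hydrogens by atom environment:
  3 × C: 1 H each → 3
  2 × C: 3 H each → 6
  2 × C: 2 H each → 4
  1 × C: no H
  1 × N: no H
  1 × S: no H
  Total hydrogens = 13.
Molecular formula: C8H13NS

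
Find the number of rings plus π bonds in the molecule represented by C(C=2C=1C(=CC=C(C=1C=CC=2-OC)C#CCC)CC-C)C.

9

Molecular formula from the SMILES: C20H24O.
DoU = (2C + 2 + N − H − X)/2 = (2·20 + 2 + 0 − 24 − 0)/2 = 18/2 = 9.
(Structurally: 2 ring(s) + 7 π bond(s) = 9.)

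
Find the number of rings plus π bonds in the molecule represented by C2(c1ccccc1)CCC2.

5

Molecular formula from the SMILES: C10H12.
DoU = (2C + 2 + N − H − X)/2 = (2·10 + 2 + 0 − 12 − 0)/2 = 10/2 = 5.
(Structurally: 2 ring(s) + 3 π bond(s) = 5.)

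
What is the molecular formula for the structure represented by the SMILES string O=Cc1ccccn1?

Heavy atoms from the SMILES: 6 C, 1 N, 1 O.
Implicit hydrogens by atom environment:
  4 × C (aromatic): 1 H each → 4
  1 × C: 1 H
  1 × C (aromatic): no H
  1 × N (aromatic): no H
  1 × O: no H
  Total hydrogens = 5.
Molecular formula: C6H5NO

C6H5NO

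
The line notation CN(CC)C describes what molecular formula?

Heavy atoms from the SMILES: 4 C, 1 N.
Implicit hydrogens by atom environment:
  3 × C: 3 H each → 9
  1 × C: 2 H
  1 × N: no H
  Total hydrogens = 11.
Molecular formula: C4H11N

C4H11N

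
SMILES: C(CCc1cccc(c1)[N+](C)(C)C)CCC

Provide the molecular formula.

C15H26N+

Heavy atoms from the SMILES: 15 C, 1 N.
Implicit hydrogens by atom environment:
  5 × C: 2 H each → 10
  4 × C: 3 H each → 12
  4 × C (aromatic): 1 H each → 4
  2 × C (aromatic): no H
  1 × N (charge +1): no H
  Total hydrogens = 26.
Net charge +1.
Molecular formula: C15H26N+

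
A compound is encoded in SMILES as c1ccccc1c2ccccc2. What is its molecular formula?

Heavy atoms from the SMILES: 12 C.
Implicit hydrogens by atom environment:
  10 × C (aromatic): 1 H each → 10
  2 × C (aromatic): no H
  Total hydrogens = 10.
Molecular formula: C12H10

C12H10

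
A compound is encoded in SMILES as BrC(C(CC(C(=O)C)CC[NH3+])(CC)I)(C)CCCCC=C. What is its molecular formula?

C17H32BrINO+

Heavy atoms from the SMILES: 1 Br, 17 C, 1 I, 1 N, 1 O.
Implicit hydrogens by atom environment:
  9 × C: 2 H each → 18
  3 × C: 3 H each → 9
  3 × C: no H
  2 × C: 1 H each → 2
  1 × Br: no H
  1 × I: no H
  1 × N (charge +1): 3 H
  1 × O: no H
  Total hydrogens = 32.
Net charge +1.
Molecular formula: C17H32BrINO+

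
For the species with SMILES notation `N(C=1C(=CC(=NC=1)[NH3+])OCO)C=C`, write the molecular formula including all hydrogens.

Heavy atoms from the SMILES: 8 C, 3 N, 2 O.
Implicit hydrogens by atom environment:
  3 × C (aromatic): no H
  2 × C: 2 H each → 4
  2 × C (aromatic): 1 H each → 2
  1 × C: 1 H
  1 × N (charge +1): 3 H
  1 × N: 1 H
  1 × N (aromatic): no H
  1 × O: 1 H
  1 × O: no H
  Total hydrogens = 12.
Net charge +1.
Molecular formula: C8H12N3O2+

C8H12N3O2+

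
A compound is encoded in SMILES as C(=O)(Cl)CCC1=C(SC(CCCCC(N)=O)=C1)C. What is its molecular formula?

Heavy atoms from the SMILES: 13 C, 1 Cl, 1 N, 2 O, 1 S.
Implicit hydrogens by atom environment:
  6 × C: 2 H each → 12
  3 × C (aromatic): no H
  2 × C: no H
  2 × O: no H
  1 × C: 3 H
  1 × C (aromatic): 1 H
  1 × Cl: no H
  1 × N: 2 H
  1 × S (aromatic): no H
  Total hydrogens = 18.
Molecular formula: C13H18ClNO2S

C13H18ClNO2S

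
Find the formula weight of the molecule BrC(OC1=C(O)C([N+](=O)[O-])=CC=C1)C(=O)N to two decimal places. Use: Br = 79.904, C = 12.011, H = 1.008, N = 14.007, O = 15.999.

291.06

Molecular formula: C8H7BrN2O5.
M = 1×79.904 + 8×12.011 + 7×1.008 + 2×14.007 + 5×15.999 = 291.06 g/mol.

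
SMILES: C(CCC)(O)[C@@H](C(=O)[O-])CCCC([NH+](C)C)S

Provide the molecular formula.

Heavy atoms from the SMILES: 12 C, 1 N, 3 O, 1 S.
Implicit hydrogens by atom environment:
  5 × C: 2 H each → 10
  3 × C: 3 H each → 9
  3 × C: 1 H each → 3
  1 × C: no H
  1 × N (charge +1): 1 H
  1 × O: 1 H
  1 × O: no H
  1 × O (charge -1): no H
  1 × S: 1 H
  Total hydrogens = 25.
Molecular formula: C12H25NO3S

C12H25NO3S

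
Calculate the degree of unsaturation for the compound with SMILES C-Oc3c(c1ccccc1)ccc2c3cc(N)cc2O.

11

Molecular formula from the SMILES: C17H15NO2.
DoU = (2C + 2 + N − H − X)/2 = (2·17 + 2 + 1 − 15 − 0)/2 = 22/2 = 11.
(Structurally: 3 ring(s) + 8 π bond(s) = 11.)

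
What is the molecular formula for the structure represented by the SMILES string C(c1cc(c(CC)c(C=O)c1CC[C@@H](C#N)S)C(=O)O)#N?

Heavy atoms from the SMILES: 15 C, 2 N, 3 O, 1 S.
Implicit hydrogens by atom environment:
  5 × C (aromatic): no H
  3 × C: 2 H each → 6
  3 × C: no H
  2 × C: 1 H each → 2
  2 × N: no H
  2 × O: no H
  1 × C: 3 H
  1 × C (aromatic): 1 H
  1 × O: 1 H
  1 × S: 1 H
  Total hydrogens = 14.
Molecular formula: C15H14N2O3S

C15H14N2O3S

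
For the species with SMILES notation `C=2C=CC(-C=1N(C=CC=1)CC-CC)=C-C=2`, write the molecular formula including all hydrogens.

C14H17N

Heavy atoms from the SMILES: 14 C, 1 N.
Implicit hydrogens by atom environment:
  8 × C (aromatic): 1 H each → 8
  3 × C: 2 H each → 6
  2 × C (aromatic): no H
  1 × C: 3 H
  1 × N (aromatic): no H
  Total hydrogens = 17.
Molecular formula: C14H17N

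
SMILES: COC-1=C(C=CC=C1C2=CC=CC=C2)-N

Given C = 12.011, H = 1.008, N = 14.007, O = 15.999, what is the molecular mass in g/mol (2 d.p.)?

199.25

Molecular formula: C13H13NO.
M = 13×12.011 + 13×1.008 + 1×14.007 + 1×15.999 = 199.25 g/mol.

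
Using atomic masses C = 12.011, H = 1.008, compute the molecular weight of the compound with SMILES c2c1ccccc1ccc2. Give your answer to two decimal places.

Molecular formula: C10H8.
M = 10×12.011 + 8×1.008 = 128.17 g/mol.

128.17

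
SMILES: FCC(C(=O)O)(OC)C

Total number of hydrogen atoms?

Hydrogens are implicit in SMILES; fill each atom to its normal valence:
  2 × C: 3 H each → 6
  2 × C: no H
  2 × O: no H
  1 × C: 2 H
  1 × F: no H
  1 × O: 1 H
  Total hydrogens = 9.

9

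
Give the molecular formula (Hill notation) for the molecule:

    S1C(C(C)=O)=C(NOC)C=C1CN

C8H12N2O2S

Heavy atoms from the SMILES: 8 C, 2 N, 2 O, 1 S.
Implicit hydrogens by atom environment:
  3 × C (aromatic): no H
  2 × C: 3 H each → 6
  2 × O: no H
  1 × C: 2 H
  1 × C (aromatic): 1 H
  1 × C: no H
  1 × N: 2 H
  1 × N: 1 H
  1 × S (aromatic): no H
  Total hydrogens = 12.
Molecular formula: C8H12N2O2S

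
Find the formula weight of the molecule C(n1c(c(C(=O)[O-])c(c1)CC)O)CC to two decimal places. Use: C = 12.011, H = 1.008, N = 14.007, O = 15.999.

196.23

Molecular formula: C10H14NO3-.
M = 10×12.011 + 14×1.008 + 1×14.007 + 3×15.999 = 196.23 g/mol.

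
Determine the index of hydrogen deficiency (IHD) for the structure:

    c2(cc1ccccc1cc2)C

Molecular formula from the SMILES: C11H10.
DoU = (2C + 2 + N − H − X)/2 = (2·11 + 2 + 0 − 10 − 0)/2 = 14/2 = 7.
(Structurally: 2 ring(s) + 5 π bond(s) = 7.)

7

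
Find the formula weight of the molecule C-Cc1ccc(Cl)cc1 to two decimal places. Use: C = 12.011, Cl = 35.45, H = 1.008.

140.61

Molecular formula: C8H9Cl.
M = 8×12.011 + 1×35.45 + 9×1.008 = 140.61 g/mol.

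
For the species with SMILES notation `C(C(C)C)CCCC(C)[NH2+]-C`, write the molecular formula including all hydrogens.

C10H24N+

Heavy atoms from the SMILES: 10 C, 1 N.
Implicit hydrogens by atom environment:
  4 × C: 3 H each → 12
  4 × C: 2 H each → 8
  2 × C: 1 H each → 2
  1 × N (charge +1): 2 H
  Total hydrogens = 24.
Net charge +1.
Molecular formula: C10H24N+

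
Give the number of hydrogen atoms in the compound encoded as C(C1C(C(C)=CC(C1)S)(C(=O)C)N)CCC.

Hydrogens are implicit in SMILES; fill each atom to its normal valence:
  4 × C: 2 H each → 8
  3 × C: 3 H each → 9
  3 × C: 1 H each → 3
  3 × C: no H
  1 × N: 2 H
  1 × O: no H
  1 × S: 1 H
  Total hydrogens = 23.

23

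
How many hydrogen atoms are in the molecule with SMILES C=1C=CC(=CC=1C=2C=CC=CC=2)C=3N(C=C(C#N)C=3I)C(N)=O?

12

Hydrogens are implicit in SMILES; fill each atom to its normal valence:
  10 × C (aromatic): 1 H each → 10
  6 × C (aromatic): no H
  2 × C: no H
  1 × I: no H
  1 × N: 2 H
  1 × N (aromatic): no H
  1 × N: no H
  1 × O: no H
  Total hydrogens = 12.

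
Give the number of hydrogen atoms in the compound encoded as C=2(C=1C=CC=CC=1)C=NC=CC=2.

9

Hydrogens are implicit in SMILES; fill each atom to its normal valence:
  9 × C (aromatic): 1 H each → 9
  2 × C (aromatic): no H
  1 × N (aromatic): no H
  Total hydrogens = 9.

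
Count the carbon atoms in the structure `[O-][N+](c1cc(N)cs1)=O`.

The symbol for carbon appears 4 times in the SMILES. Lowercase c denotes aromatic carbon and counts toward C.

4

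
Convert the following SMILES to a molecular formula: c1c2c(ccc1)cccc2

C10H8

Heavy atoms from the SMILES: 10 C.
Implicit hydrogens by atom environment:
  8 × C (aromatic): 1 H each → 8
  2 × C (aromatic): no H
  Total hydrogens = 8.
Molecular formula: C10H8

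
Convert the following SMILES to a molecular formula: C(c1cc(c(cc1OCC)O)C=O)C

C11H14O3

Heavy atoms from the SMILES: 11 C, 3 O.
Implicit hydrogens by atom environment:
  4 × C (aromatic): no H
  2 × C: 3 H each → 6
  2 × C: 2 H each → 4
  2 × C (aromatic): 1 H each → 2
  2 × O: no H
  1 × C: 1 H
  1 × O: 1 H
  Total hydrogens = 14.
Molecular formula: C11H14O3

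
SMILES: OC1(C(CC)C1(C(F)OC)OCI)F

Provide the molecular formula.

Heavy atoms from the SMILES: 8 C, 2 F, 1 I, 3 O.
Implicit hydrogens by atom environment:
  2 × C: 3 H each → 6
  2 × C: 2 H each → 4
  2 × C: 1 H each → 2
  2 × C: no H
  2 × F: no H
  2 × O: no H
  1 × I: no H
  1 × O: 1 H
  Total hydrogens = 13.
Molecular formula: C8H13F2IO3

C8H13F2IO3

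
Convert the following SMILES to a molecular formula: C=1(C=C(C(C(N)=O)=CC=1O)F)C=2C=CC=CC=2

Heavy atoms from the SMILES: 13 C, 1 F, 1 N, 2 O.
Implicit hydrogens by atom environment:
  7 × C (aromatic): 1 H each → 7
  5 × C (aromatic): no H
  1 × C: no H
  1 × F: no H
  1 × N: 2 H
  1 × O: 1 H
  1 × O: no H
  Total hydrogens = 10.
Molecular formula: C13H10FNO2

C13H10FNO2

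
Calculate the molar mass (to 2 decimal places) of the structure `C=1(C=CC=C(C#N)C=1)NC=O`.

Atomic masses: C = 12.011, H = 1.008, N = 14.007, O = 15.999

Molecular formula: C8H6N2O.
M = 8×12.011 + 6×1.008 + 2×14.007 + 1×15.999 = 146.15 g/mol.

146.15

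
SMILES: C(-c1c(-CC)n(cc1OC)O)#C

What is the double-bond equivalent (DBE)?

5

Molecular formula from the SMILES: C9H11NO2.
DoU = (2C + 2 + N − H − X)/2 = (2·9 + 2 + 1 − 11 − 0)/2 = 10/2 = 5.
(Structurally: 1 ring(s) + 4 π bond(s) = 5.)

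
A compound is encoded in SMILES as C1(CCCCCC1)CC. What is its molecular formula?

C9H18

Heavy atoms from the SMILES: 9 C.
Implicit hydrogens by atom environment:
  7 × C: 2 H each → 14
  1 × C: 3 H
  1 × C: 1 H
  Total hydrogens = 18.
Molecular formula: C9H18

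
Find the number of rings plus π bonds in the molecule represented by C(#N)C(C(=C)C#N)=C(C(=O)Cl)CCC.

7

Molecular formula from the SMILES: C10H9ClN2O.
DoU = (2C + 2 + N − H − X)/2 = (2·10 + 2 + 2 − 9 − 1)/2 = 14/2 = 7.
(Structurally: 0 ring(s) + 7 π bond(s) = 7.)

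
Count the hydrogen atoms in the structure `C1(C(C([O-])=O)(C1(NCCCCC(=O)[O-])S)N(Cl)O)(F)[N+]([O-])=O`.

11

Hydrogens are implicit in SMILES; fill each atom to its normal valence:
  5 × C: no H
  4 × C: 2 H each → 8
  3 × O: no H
  3 × O (charge -1): no H
  1 × Cl: no H
  1 × F: no H
  1 × N: 1 H
  1 × N (charge +1): no H
  1 × N: no H
  1 × O: 1 H
  1 × S: 1 H
  Total hydrogens = 11.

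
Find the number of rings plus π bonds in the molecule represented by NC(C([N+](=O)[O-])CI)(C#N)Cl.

Molecular formula from the SMILES: C4H5ClIN3O2.
DoU = (2C + 2 + N − H − X)/2 = (2·4 + 2 + 3 − 5 − 2)/2 = 6/2 = 3.
(Structurally: 0 ring(s) + 3 π bond(s) = 3.)

3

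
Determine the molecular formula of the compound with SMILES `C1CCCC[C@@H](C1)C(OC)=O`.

C9H16O2

Heavy atoms from the SMILES: 9 C, 2 O.
Implicit hydrogens by atom environment:
  6 × C: 2 H each → 12
  2 × O: no H
  1 × C: 3 H
  1 × C: 1 H
  1 × C: no H
  Total hydrogens = 16.
Molecular formula: C9H16O2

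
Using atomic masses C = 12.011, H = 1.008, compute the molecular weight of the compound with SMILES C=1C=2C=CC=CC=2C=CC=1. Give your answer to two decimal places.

Molecular formula: C10H8.
M = 10×12.011 + 8×1.008 = 128.17 g/mol.

128.17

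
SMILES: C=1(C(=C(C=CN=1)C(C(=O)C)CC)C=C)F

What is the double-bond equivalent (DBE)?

Molecular formula from the SMILES: C12H14FNO.
DoU = (2C + 2 + N − H − X)/2 = (2·12 + 2 + 1 − 14 − 1)/2 = 12/2 = 6.
(Structurally: 1 ring(s) + 5 π bond(s) = 6.)

6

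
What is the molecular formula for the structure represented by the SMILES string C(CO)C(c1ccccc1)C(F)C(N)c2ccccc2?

C17H20FNO

Heavy atoms from the SMILES: 17 C, 1 F, 1 N, 1 O.
Implicit hydrogens by atom environment:
  10 × C (aromatic): 1 H each → 10
  3 × C: 1 H each → 3
  2 × C: 2 H each → 4
  2 × C (aromatic): no H
  1 × F: no H
  1 × N: 2 H
  1 × O: 1 H
  Total hydrogens = 20.
Molecular formula: C17H20FNO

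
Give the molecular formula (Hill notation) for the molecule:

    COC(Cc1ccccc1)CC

C11H16O

Heavy atoms from the SMILES: 11 C, 1 O.
Implicit hydrogens by atom environment:
  5 × C (aromatic): 1 H each → 5
  2 × C: 3 H each → 6
  2 × C: 2 H each → 4
  1 × C: 1 H
  1 × C (aromatic): no H
  1 × O: no H
  Total hydrogens = 16.
Molecular formula: C11H16O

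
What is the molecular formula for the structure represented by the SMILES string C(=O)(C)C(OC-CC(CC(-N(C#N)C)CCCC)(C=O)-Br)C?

Heavy atoms from the SMILES: 1 Br, 16 C, 2 N, 3 O.
Implicit hydrogens by atom environment:
  6 × C: 2 H each → 12
  4 × C: 3 H each → 12
  3 × C: 1 H each → 3
  3 × C: no H
  3 × O: no H
  2 × N: no H
  1 × Br: no H
  Total hydrogens = 27.
Molecular formula: C16H27BrN2O3

C16H27BrN2O3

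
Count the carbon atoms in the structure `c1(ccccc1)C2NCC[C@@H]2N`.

10

The symbol for carbon appears 10 times in the SMILES. Lowercase c denotes aromatic carbon and counts toward C.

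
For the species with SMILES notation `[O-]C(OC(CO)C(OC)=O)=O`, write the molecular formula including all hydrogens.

C5H7O6-

Heavy atoms from the SMILES: 5 C, 6 O.
Implicit hydrogens by atom environment:
  4 × O: no H
  2 × C: no H
  1 × C: 3 H
  1 × C: 2 H
  1 × C: 1 H
  1 × O: 1 H
  1 × O (charge -1): no H
  Total hydrogens = 7.
Net charge -1.
Molecular formula: C5H7O6-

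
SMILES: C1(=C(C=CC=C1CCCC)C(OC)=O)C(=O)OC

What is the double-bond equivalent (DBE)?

6

Molecular formula from the SMILES: C14H18O4.
DoU = (2C + 2 + N − H − X)/2 = (2·14 + 2 + 0 − 18 − 0)/2 = 12/2 = 6.
(Structurally: 1 ring(s) + 5 π bond(s) = 6.)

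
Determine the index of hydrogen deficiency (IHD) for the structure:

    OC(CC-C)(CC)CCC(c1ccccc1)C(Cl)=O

Molecular formula from the SMILES: C16H23ClO2.
DoU = (2C + 2 + N − H − X)/2 = (2·16 + 2 + 0 − 23 − 1)/2 = 10/2 = 5.
(Structurally: 1 ring(s) + 4 π bond(s) = 5.)

5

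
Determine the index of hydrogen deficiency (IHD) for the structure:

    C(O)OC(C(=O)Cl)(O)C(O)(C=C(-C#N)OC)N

Molecular formula from the SMILES: C8H11ClN2O6.
DoU = (2C + 2 + N − H − X)/2 = (2·8 + 2 + 2 − 11 − 1)/2 = 8/2 = 4.
(Structurally: 0 ring(s) + 4 π bond(s) = 4.)

4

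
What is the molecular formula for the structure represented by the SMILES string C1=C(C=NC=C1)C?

Heavy atoms from the SMILES: 6 C, 1 N.
Implicit hydrogens by atom environment:
  4 × C (aromatic): 1 H each → 4
  1 × C: 3 H
  1 × C (aromatic): no H
  1 × N (aromatic): no H
  Total hydrogens = 7.
Molecular formula: C6H7N

C6H7N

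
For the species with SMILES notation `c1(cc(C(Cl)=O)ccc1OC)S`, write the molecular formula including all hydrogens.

C8H7ClO2S

Heavy atoms from the SMILES: 8 C, 1 Cl, 2 O, 1 S.
Implicit hydrogens by atom environment:
  3 × C (aromatic): 1 H each → 3
  3 × C (aromatic): no H
  2 × O: no H
  1 × C: 3 H
  1 × C: no H
  1 × Cl: no H
  1 × S: 1 H
  Total hydrogens = 7.
Molecular formula: C8H7ClO2S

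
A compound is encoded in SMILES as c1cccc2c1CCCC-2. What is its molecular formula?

C10H12

Heavy atoms from the SMILES: 10 C.
Implicit hydrogens by atom environment:
  4 × C: 2 H each → 8
  4 × C (aromatic): 1 H each → 4
  2 × C (aromatic): no H
  Total hydrogens = 12.
Molecular formula: C10H12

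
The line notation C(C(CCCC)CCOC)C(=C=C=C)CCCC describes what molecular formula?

C17H30O

Heavy atoms from the SMILES: 17 C, 1 O.
Implicit hydrogens by atom environment:
  10 × C: 2 H each → 20
  3 × C: 3 H each → 9
  3 × C: no H
  1 × C: 1 H
  1 × O: no H
  Total hydrogens = 30.
Molecular formula: C17H30O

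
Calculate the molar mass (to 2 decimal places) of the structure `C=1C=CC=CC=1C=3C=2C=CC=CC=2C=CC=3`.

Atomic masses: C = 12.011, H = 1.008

204.27

Molecular formula: C16H12.
M = 16×12.011 + 12×1.008 = 204.27 g/mol.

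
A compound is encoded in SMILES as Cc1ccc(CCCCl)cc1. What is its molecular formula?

Heavy atoms from the SMILES: 10 C, 1 Cl.
Implicit hydrogens by atom environment:
  4 × C (aromatic): 1 H each → 4
  3 × C: 2 H each → 6
  2 × C (aromatic): no H
  1 × C: 3 H
  1 × Cl: no H
  Total hydrogens = 13.
Molecular formula: C10H13Cl

C10H13Cl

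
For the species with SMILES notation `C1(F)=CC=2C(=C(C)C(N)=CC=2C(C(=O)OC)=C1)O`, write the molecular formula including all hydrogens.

C13H12FNO3

Heavy atoms from the SMILES: 13 C, 1 F, 1 N, 3 O.
Implicit hydrogens by atom environment:
  7 × C (aromatic): no H
  3 × C (aromatic): 1 H each → 3
  2 × C: 3 H each → 6
  2 × O: no H
  1 × C: no H
  1 × F: no H
  1 × N: 2 H
  1 × O: 1 H
  Total hydrogens = 12.
Molecular formula: C13H12FNO3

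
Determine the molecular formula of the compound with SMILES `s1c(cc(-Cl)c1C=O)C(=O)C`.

Heavy atoms from the SMILES: 7 C, 1 Cl, 2 O, 1 S.
Implicit hydrogens by atom environment:
  3 × C (aromatic): no H
  2 × O: no H
  1 × C: 3 H
  1 × C (aromatic): 1 H
  1 × C: 1 H
  1 × C: no H
  1 × Cl: no H
  1 × S (aromatic): no H
  Total hydrogens = 5.
Molecular formula: C7H5ClO2S

C7H5ClO2S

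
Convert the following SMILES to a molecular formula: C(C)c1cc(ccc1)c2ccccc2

C14H14

Heavy atoms from the SMILES: 14 C.
Implicit hydrogens by atom environment:
  9 × C (aromatic): 1 H each → 9
  3 × C (aromatic): no H
  1 × C: 3 H
  1 × C: 2 H
  Total hydrogens = 14.
Molecular formula: C14H14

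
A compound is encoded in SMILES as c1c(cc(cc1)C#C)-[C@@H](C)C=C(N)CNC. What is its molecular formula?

Heavy atoms from the SMILES: 14 C, 2 N.
Implicit hydrogens by atom environment:
  4 × C (aromatic): 1 H each → 4
  3 × C: 1 H each → 3
  2 × C: 3 H each → 6
  2 × C: no H
  2 × C (aromatic): no H
  1 × C: 2 H
  1 × N: 2 H
  1 × N: 1 H
  Total hydrogens = 18.
Molecular formula: C14H18N2

C14H18N2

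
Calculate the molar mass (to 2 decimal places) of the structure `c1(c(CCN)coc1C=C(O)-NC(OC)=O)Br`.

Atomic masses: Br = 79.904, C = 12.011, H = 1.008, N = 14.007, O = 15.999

305.13

Molecular formula: C10H13BrN2O4.
M = 1×79.904 + 10×12.011 + 13×1.008 + 2×14.007 + 4×15.999 = 305.13 g/mol.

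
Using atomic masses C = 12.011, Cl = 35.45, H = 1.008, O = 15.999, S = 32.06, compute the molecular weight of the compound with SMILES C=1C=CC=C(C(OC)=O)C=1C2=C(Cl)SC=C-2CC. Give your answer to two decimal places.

Molecular formula: C14H13ClO2S.
M = 14×12.011 + 1×35.45 + 13×1.008 + 2×15.999 + 1×32.06 = 280.77 g/mol.

280.77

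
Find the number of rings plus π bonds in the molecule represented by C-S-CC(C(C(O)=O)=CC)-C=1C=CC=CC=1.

Molecular formula from the SMILES: C13H16O2S.
DoU = (2C + 2 + N − H − X)/2 = (2·13 + 2 + 0 − 16 − 0)/2 = 12/2 = 6.
(Structurally: 1 ring(s) + 5 π bond(s) = 6.)

6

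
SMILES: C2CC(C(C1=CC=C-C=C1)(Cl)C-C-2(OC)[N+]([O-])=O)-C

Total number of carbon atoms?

The symbol for carbon appears 14 times in the SMILES. (Cl is a single chlorine, not C + l.)

14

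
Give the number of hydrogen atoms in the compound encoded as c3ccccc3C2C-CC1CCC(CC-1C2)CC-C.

Hydrogens are implicit in SMILES; fill each atom to its normal valence:
  8 × C: 2 H each → 16
  5 × C (aromatic): 1 H each → 5
  4 × C: 1 H each → 4
  1 × C: 3 H
  1 × C (aromatic): no H
  Total hydrogens = 28.

28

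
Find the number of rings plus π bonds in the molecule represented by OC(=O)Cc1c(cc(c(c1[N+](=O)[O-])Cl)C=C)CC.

7

Molecular formula from the SMILES: C12H12ClNO4.
DoU = (2C + 2 + N − H − X)/2 = (2·12 + 2 + 1 − 12 − 1)/2 = 14/2 = 7.
(Structurally: 1 ring(s) + 6 π bond(s) = 7.)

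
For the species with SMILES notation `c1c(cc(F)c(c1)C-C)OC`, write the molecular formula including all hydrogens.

C9H11FO

Heavy atoms from the SMILES: 9 C, 1 F, 1 O.
Implicit hydrogens by atom environment:
  3 × C (aromatic): 1 H each → 3
  3 × C (aromatic): no H
  2 × C: 3 H each → 6
  1 × C: 2 H
  1 × F: no H
  1 × O: no H
  Total hydrogens = 11.
Molecular formula: C9H11FO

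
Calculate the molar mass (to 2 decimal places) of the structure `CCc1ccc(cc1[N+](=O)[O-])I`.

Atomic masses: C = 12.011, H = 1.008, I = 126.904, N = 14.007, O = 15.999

277.06

Molecular formula: C8H8INO2.
M = 8×12.011 + 8×1.008 + 1×126.904 + 1×14.007 + 2×15.999 = 277.06 g/mol.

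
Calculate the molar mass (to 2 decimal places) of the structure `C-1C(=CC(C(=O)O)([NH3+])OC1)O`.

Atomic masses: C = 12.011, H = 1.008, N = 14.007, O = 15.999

Molecular formula: C6H10NO4+.
M = 6×12.011 + 10×1.008 + 1×14.007 + 4×15.999 = 160.15 g/mol.

160.15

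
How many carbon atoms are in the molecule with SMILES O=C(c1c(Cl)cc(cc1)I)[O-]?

The symbol for carbon appears 7 times in the SMILES. Lowercase c denotes aromatic carbon and counts toward C.

7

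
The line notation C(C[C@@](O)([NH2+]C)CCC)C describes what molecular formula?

C8H20NO+

Heavy atoms from the SMILES: 8 C, 1 N, 1 O.
Implicit hydrogens by atom environment:
  4 × C: 2 H each → 8
  3 × C: 3 H each → 9
  1 × C: no H
  1 × N (charge +1): 2 H
  1 × O: 1 H
  Total hydrogens = 20.
Net charge +1.
Molecular formula: C8H20NO+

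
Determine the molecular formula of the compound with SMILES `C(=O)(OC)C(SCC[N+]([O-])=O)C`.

Heavy atoms from the SMILES: 6 C, 1 N, 4 O, 1 S.
Implicit hydrogens by atom environment:
  3 × O: no H
  2 × C: 3 H each → 6
  2 × C: 2 H each → 4
  1 × C: 1 H
  1 × C: no H
  1 × N (charge +1): no H
  1 × O (charge -1): no H
  1 × S: no H
  Total hydrogens = 11.
Molecular formula: C6H11NO4S

C6H11NO4S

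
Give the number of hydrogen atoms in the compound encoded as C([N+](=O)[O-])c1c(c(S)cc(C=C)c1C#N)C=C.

10

Hydrogens are implicit in SMILES; fill each atom to its normal valence:
  5 × C (aromatic): no H
  3 × C: 2 H each → 6
  2 × C: 1 H each → 2
  1 × C (aromatic): 1 H
  1 × C: no H
  1 × N: no H
  1 × N (charge +1): no H
  1 × O: no H
  1 × O (charge -1): no H
  1 × S: 1 H
  Total hydrogens = 10.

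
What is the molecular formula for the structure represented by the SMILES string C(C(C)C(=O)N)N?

Heavy atoms from the SMILES: 4 C, 2 N, 1 O.
Implicit hydrogens by atom environment:
  2 × N: 2 H each → 4
  1 × C: 3 H
  1 × C: 2 H
  1 × C: 1 H
  1 × C: no H
  1 × O: no H
  Total hydrogens = 10.
Molecular formula: C4H10N2O

C4H10N2O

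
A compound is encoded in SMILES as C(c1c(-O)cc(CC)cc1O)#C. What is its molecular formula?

C10H10O2

Heavy atoms from the SMILES: 10 C, 2 O.
Implicit hydrogens by atom environment:
  4 × C (aromatic): no H
  2 × C (aromatic): 1 H each → 2
  2 × O: 1 H each → 2
  1 × C: 3 H
  1 × C: 2 H
  1 × C: 1 H
  1 × C: no H
  Total hydrogens = 10.
Molecular formula: C10H10O2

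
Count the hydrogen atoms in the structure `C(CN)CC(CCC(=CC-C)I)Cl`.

Hydrogens are implicit in SMILES; fill each atom to its normal valence:
  6 × C: 2 H each → 12
  2 × C: 1 H each → 2
  1 × C: 3 H
  1 × C: no H
  1 × Cl: no H
  1 × I: no H
  1 × N: 2 H
  Total hydrogens = 19.

19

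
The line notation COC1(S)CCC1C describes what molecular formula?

Heavy atoms from the SMILES: 6 C, 1 O, 1 S.
Implicit hydrogens by atom environment:
  2 × C: 3 H each → 6
  2 × C: 2 H each → 4
  1 × C: 1 H
  1 × C: no H
  1 × O: no H
  1 × S: 1 H
  Total hydrogens = 12.
Molecular formula: C6H12OS

C6H12OS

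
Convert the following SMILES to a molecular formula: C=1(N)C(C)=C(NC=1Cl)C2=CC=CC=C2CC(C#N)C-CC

Heavy atoms from the SMILES: 17 C, 1 Cl, 3 N.
Implicit hydrogens by atom environment:
  6 × C (aromatic): no H
  4 × C (aromatic): 1 H each → 4
  3 × C: 2 H each → 6
  2 × C: 3 H each → 6
  1 × C: 1 H
  1 × C: no H
  1 × Cl: no H
  1 × N: 2 H
  1 × N (aromatic): 1 H
  1 × N: no H
  Total hydrogens = 20.
Molecular formula: C17H20ClN3

C17H20ClN3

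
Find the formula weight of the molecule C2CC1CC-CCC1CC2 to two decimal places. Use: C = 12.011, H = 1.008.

138.25

Molecular formula: C10H18.
M = 10×12.011 + 18×1.008 = 138.25 g/mol.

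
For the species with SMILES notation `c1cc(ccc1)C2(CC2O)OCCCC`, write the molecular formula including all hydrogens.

Heavy atoms from the SMILES: 13 C, 2 O.
Implicit hydrogens by atom environment:
  5 × C (aromatic): 1 H each → 5
  4 × C: 2 H each → 8
  1 × C: 3 H
  1 × C: 1 H
  1 × C: no H
  1 × C (aromatic): no H
  1 × O: 1 H
  1 × O: no H
  Total hydrogens = 18.
Molecular formula: C13H18O2

C13H18O2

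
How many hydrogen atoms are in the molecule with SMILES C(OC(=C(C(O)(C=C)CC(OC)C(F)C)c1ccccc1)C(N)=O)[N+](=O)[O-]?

Hydrogens are implicit in SMILES; fill each atom to its normal valence:
  5 × C (aromatic): 1 H each → 5
  4 × C: no H
  4 × O: no H
  3 × C: 2 H each → 6
  3 × C: 1 H each → 3
  2 × C: 3 H each → 6
  1 × C (aromatic): no H
  1 × F: no H
  1 × N: 2 H
  1 × N (charge +1): no H
  1 × O: 1 H
  1 × O (charge -1): no H
  Total hydrogens = 23.

23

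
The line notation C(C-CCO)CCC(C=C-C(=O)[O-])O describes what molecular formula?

C10H17O4-

Heavy atoms from the SMILES: 10 C, 4 O.
Implicit hydrogens by atom environment:
  6 × C: 2 H each → 12
  3 × C: 1 H each → 3
  2 × O: 1 H each → 2
  1 × C: no H
  1 × O: no H
  1 × O (charge -1): no H
  Total hydrogens = 17.
Net charge -1.
Molecular formula: C10H17O4-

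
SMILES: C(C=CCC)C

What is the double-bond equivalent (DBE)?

1

Molecular formula from the SMILES: C6H12.
DoU = (2C + 2 + N − H − X)/2 = (2·6 + 2 + 0 − 12 − 0)/2 = 2/2 = 1.
(Structurally: 0 ring(s) + 1 π bond(s) = 1.)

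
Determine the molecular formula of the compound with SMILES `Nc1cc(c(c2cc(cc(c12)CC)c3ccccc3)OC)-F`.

C19H18FNO

Heavy atoms from the SMILES: 19 C, 1 F, 1 N, 1 O.
Implicit hydrogens by atom environment:
  8 × C (aromatic): 1 H each → 8
  8 × C (aromatic): no H
  2 × C: 3 H each → 6
  1 × C: 2 H
  1 × F: no H
  1 × N: 2 H
  1 × O: no H
  Total hydrogens = 18.
Molecular formula: C19H18FNO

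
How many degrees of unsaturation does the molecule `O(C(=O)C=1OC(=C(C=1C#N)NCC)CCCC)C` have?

6

Molecular formula from the SMILES: C13H18N2O3.
DoU = (2C + 2 + N − H − X)/2 = (2·13 + 2 + 2 − 18 − 0)/2 = 12/2 = 6.
(Structurally: 1 ring(s) + 5 π bond(s) = 6.)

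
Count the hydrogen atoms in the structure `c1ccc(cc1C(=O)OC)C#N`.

7

Hydrogens are implicit in SMILES; fill each atom to its normal valence:
  4 × C (aromatic): 1 H each → 4
  2 × C (aromatic): no H
  2 × C: no H
  2 × O: no H
  1 × C: 3 H
  1 × N: no H
  Total hydrogens = 7.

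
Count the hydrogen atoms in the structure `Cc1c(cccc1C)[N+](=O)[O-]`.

Hydrogens are implicit in SMILES; fill each atom to its normal valence:
  3 × C (aromatic): 1 H each → 3
  3 × C (aromatic): no H
  2 × C: 3 H each → 6
  1 × N (charge +1): no H
  1 × O: no H
  1 × O (charge -1): no H
  Total hydrogens = 9.

9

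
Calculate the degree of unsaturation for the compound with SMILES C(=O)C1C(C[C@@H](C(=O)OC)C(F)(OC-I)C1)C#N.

Molecular formula from the SMILES: C11H13FINO4.
DoU = (2C + 2 + N − H − X)/2 = (2·11 + 2 + 1 − 13 − 2)/2 = 10/2 = 5.
(Structurally: 1 ring(s) + 4 π bond(s) = 5.)

5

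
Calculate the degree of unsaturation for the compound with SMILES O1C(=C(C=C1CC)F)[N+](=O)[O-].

Molecular formula from the SMILES: C6H6FNO3.
DoU = (2C + 2 + N − H − X)/2 = (2·6 + 2 + 1 − 6 − 1)/2 = 8/2 = 4.
(Structurally: 1 ring(s) + 3 π bond(s) = 4.)

4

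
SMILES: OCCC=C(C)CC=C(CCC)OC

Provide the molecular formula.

Heavy atoms from the SMILES: 12 C, 2 O.
Implicit hydrogens by atom environment:
  5 × C: 2 H each → 10
  3 × C: 3 H each → 9
  2 × C: 1 H each → 2
  2 × C: no H
  1 × O: 1 H
  1 × O: no H
  Total hydrogens = 22.
Molecular formula: C12H22O2

C12H22O2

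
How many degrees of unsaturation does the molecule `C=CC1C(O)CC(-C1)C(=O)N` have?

Molecular formula from the SMILES: C8H13NO2.
DoU = (2C + 2 + N − H − X)/2 = (2·8 + 2 + 1 − 13 − 0)/2 = 6/2 = 3.
(Structurally: 1 ring(s) + 2 π bond(s) = 3.)

3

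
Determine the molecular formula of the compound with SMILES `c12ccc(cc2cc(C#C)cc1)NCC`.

Heavy atoms from the SMILES: 14 C, 1 N.
Implicit hydrogens by atom environment:
  6 × C (aromatic): 1 H each → 6
  4 × C (aromatic): no H
  1 × C: 3 H
  1 × C: 2 H
  1 × C: 1 H
  1 × C: no H
  1 × N: 1 H
  Total hydrogens = 13.
Molecular formula: C14H13N

C14H13N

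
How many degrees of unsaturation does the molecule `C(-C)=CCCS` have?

1

Molecular formula from the SMILES: C5H10S.
DoU = (2C + 2 + N − H − X)/2 = (2·5 + 2 + 0 − 10 − 0)/2 = 2/2 = 1.
(Structurally: 0 ring(s) + 1 π bond(s) = 1.)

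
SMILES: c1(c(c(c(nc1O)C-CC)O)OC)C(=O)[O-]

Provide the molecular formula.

C10H12NO5-

Heavy atoms from the SMILES: 10 C, 1 N, 5 O.
Implicit hydrogens by atom environment:
  5 × C (aromatic): no H
  2 × C: 3 H each → 6
  2 × C: 2 H each → 4
  2 × O: 1 H each → 2
  2 × O: no H
  1 × C: no H
  1 × N (aromatic): no H
  1 × O (charge -1): no H
  Total hydrogens = 12.
Net charge -1.
Molecular formula: C10H12NO5-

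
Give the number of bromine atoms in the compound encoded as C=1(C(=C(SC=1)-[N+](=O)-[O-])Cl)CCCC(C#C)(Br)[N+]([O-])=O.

The symbol for bromine appears 1 time in the SMILES.

1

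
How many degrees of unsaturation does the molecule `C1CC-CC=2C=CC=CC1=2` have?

Molecular formula from the SMILES: C10H12.
DoU = (2C + 2 + N − H − X)/2 = (2·10 + 2 + 0 − 12 − 0)/2 = 10/2 = 5.
(Structurally: 2 ring(s) + 3 π bond(s) = 5.)

5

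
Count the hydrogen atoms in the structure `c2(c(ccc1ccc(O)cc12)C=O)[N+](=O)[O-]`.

Hydrogens are implicit in SMILES; fill each atom to its normal valence:
  5 × C (aromatic): 1 H each → 5
  5 × C (aromatic): no H
  2 × O: no H
  1 × C: 1 H
  1 × N (charge +1): no H
  1 × O: 1 H
  1 × O (charge -1): no H
  Total hydrogens = 7.

7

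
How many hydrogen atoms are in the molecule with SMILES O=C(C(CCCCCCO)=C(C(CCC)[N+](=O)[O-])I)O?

Hydrogens are implicit in SMILES; fill each atom to its normal valence:
  8 × C: 2 H each → 16
  3 × C: no H
  2 × O: 1 H each → 2
  2 × O: no H
  1 × C: 3 H
  1 × C: 1 H
  1 × I: no H
  1 × N (charge +1): no H
  1 × O (charge -1): no H
  Total hydrogens = 22.

22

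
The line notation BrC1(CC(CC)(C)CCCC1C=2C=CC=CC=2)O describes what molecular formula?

C16H23BrO

Heavy atoms from the SMILES: 1 Br, 16 C, 1 O.
Implicit hydrogens by atom environment:
  5 × C: 2 H each → 10
  5 × C (aromatic): 1 H each → 5
  2 × C: 3 H each → 6
  2 × C: no H
  1 × Br: no H
  1 × C: 1 H
  1 × C (aromatic): no H
  1 × O: 1 H
  Total hydrogens = 23.
Molecular formula: C16H23BrO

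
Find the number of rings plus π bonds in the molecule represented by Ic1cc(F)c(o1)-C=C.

Molecular formula from the SMILES: C6H4FIO.
DoU = (2C + 2 + N − H − X)/2 = (2·6 + 2 + 0 − 4 − 2)/2 = 8/2 = 4.
(Structurally: 1 ring(s) + 3 π bond(s) = 4.)

4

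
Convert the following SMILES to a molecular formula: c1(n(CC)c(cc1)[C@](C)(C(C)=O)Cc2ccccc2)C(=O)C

C19H23NO2

Heavy atoms from the SMILES: 19 C, 1 N, 2 O.
Implicit hydrogens by atom environment:
  7 × C (aromatic): 1 H each → 7
  4 × C: 3 H each → 12
  3 × C (aromatic): no H
  3 × C: no H
  2 × C: 2 H each → 4
  2 × O: no H
  1 × N (aromatic): no H
  Total hydrogens = 23.
Molecular formula: C19H23NO2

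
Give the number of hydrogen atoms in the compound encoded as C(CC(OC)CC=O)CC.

16

Hydrogens are implicit in SMILES; fill each atom to its normal valence:
  4 × C: 2 H each → 8
  2 × C: 3 H each → 6
  2 × C: 1 H each → 2
  2 × O: no H
  Total hydrogens = 16.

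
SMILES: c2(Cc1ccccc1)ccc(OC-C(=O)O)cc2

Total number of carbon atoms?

The symbol for carbon appears 15 times in the SMILES. Lowercase c denotes aromatic carbon and counts toward C.

15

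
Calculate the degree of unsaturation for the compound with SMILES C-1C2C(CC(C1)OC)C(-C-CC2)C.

Molecular formula from the SMILES: C12H22O.
DoU = (2C + 2 + N − H − X)/2 = (2·12 + 2 + 0 − 22 − 0)/2 = 4/2 = 2.
(Structurally: 2 ring(s) + 0 π bond(s) = 2.)

2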